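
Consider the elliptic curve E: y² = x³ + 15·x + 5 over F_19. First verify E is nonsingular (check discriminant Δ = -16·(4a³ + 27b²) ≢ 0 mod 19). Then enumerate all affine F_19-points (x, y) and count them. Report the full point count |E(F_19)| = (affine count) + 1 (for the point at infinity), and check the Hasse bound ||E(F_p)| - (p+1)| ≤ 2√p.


Affine points = {(0, 9), (0, 10), (2, 9), (2, 10), (3, 1), (3, 18), (6, 8), (6, 11), (7, 4), (7, 15), (11, 0), (16, 3), (16, 16), (17, 9), (17, 10)}; affine count = 15; |E(F_19)| = 16.

Discriminant check: Δ ∝ 4a³ + 27b² = 4·15³ + 27·5² = 4·3375 + 27·25 ≡ 1 (mod 19). Nonzero ⇒ E is nonsingular.
For each x ∈ F_19, compute rhs = x³ + 15·x + 5 mod 19, then count y ∈ F_19 with y² ≡ rhs.
  x = 0: rhs = 5, matching y values: 9, 10 (2 points).
  x = 1: rhs = 2, matching y values: none (0 points).
  x = 2: rhs = 5, matching y values: 9, 10 (2 points).
  x = 3: rhs = 1, matching y values: 1, 18 (2 points).
  x = 4: rhs = 15, matching y values: none (0 points).
  x = 5: rhs = 15, matching y values: none (0 points).
  x = 6: rhs = 7, matching y values: 8, 11 (2 points).
  x = 7: rhs = 16, matching y values: 4, 15 (2 points).
  x = 8: rhs = 10, matching y values: none (0 points).
  x = 9: rhs = 14, matching y values: none (0 points).
  x = 10: rhs = 15, matching y values: none (0 points).
  x = 11: rhs = 0, matching y values: 0 (1 points).
  x = 12: rhs = 13, matching y values: none (0 points).
  x = 13: rhs = 3, matching y values: none (0 points).
  x = 14: rhs = 14, matching y values: none (0 points).
  x = 15: rhs = 14, matching y values: none (0 points).
  x = 16: rhs = 9, matching y values: 3, 16 (2 points).
  x = 17: rhs = 5, matching y values: 9, 10 (2 points).
  x = 18: rhs = 8, matching y values: none (0 points).
Total affine count: 15.
Full point count |E(F_19)| = 15 + 1 = 16.
Hasse bound: |16 − (19+1)| = |-4| = 4 ≤ 2√19 ≈ 8.7178 ✓.


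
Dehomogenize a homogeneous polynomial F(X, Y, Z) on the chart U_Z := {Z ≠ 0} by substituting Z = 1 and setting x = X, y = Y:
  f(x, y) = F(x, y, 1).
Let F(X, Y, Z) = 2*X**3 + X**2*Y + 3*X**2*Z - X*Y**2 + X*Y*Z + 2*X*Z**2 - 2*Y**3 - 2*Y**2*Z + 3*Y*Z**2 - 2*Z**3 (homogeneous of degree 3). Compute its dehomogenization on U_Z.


f(x, y) = 2*x**3 + x**2*y + 3*x**2 - x*y**2 + x*y + 2*x - 2*y**3 - 2*y**2 + 3*y - 2

On U_Z we set Z = 1. Each monomial c·X^i·Y^j·Z^k in F becomes c·x^i·y^j·1^k = c·x^i·y^j.
Substituting Z = 1: F(X, Y, 1) = 2*x**3 + x**2*y + 3*x**2 - x*y**2 + x*y + 2*x - 2*y**3 - 2*y**2 + 3*y - 2.
Note: deg(f) ≤ deg(F) = 3; strict inequality happens when F is divisible by Z (lost terms).


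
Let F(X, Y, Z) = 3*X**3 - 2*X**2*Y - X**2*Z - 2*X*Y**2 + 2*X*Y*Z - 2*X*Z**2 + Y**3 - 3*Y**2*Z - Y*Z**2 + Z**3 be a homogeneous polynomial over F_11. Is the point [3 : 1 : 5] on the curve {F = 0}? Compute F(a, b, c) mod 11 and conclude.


F(3,1,5) ≡ 0 (mod 11); P is on the curve.

Evaluate F(3, 1, 5) term-by-term (mod 11).
  3*X**3 ↦ 3·27·1·1 = 81
  -2*X**2*Y ↦ -2·9·1·1 = -18
  -X**2*Z ↦ -1·9·1·5 = -45
  -2*X*Y**2 ↦ -2·3·1·1 = -6
  2*X*Y*Z ↦ 2·3·1·5 = 30
  -2*X*Z**2 ↦ -2·3·1·25 = -150
  Y**3 ↦ 1·1·1·1 = 1
  -3*Y**2*Z ↦ -3·1·1·5 = -15
  -Y*Z**2 ↦ -1·1·1·25 = -25
  Z**3 ↦ 1·1·1·125 = 125
Sum: F(3, 1, 5) = (81) + (-18) + (-45) + (-6) + (30) + (-150) + (1) + (-15) + (-25) + (125) = -22.
Reducing mod 11: -22 ≡ 0 (mod 11).
Since F(a, b, c) ≡ 0 (mod 11), P lies on the curve.


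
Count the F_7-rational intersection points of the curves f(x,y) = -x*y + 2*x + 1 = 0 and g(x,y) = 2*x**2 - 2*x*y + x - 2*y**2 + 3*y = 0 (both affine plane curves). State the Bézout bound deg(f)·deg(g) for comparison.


Common zeros: {(3, 0)}; count = 1; Bézout bound = 4.

deg(f) = 2, deg(g) = 2, so Bézout bound = 4.
Scan x ∈ F_7. For each x, list the y ∈ F_7 with f(x, y) ≡ 0 and those with g(x, y) ≡ 0 (mod 7); the common zeros in that column are the intersection.
  x = 0: f ≡ 0 at y ∈ ∅; g ≡ 0 at y ∈ {0, 5}; common: ∅.
  x = 1: f ≡ 0 at y ∈ {3}; g ≡ 0 at y ∈ {5, 6}; common: ∅.
  x = 2: f ≡ 0 at y ∈ {6}; g ≡ 0 at y ∈ {1, 2}; common: ∅.
  x = 3: f ≡ 0 at y ∈ {0}; g ≡ 0 at y ∈ {0, 2}; common: {0}.
  x = 4: f ≡ 0 at y ∈ {4}; g ≡ 0 at y ∈ ∅; common: ∅.
  x = 5: f ≡ 0 at y ∈ {5}; g ≡ 0 at y ∈ ∅; common: ∅.
  x = 6: f ≡ 0 at y ∈ {1}; g ≡ 0 at y ∈ ∅; common: ∅.
Collecting: common zeros = {(3, 0)}, so the count is 1.
Comparison with the Bézout bound: 1 ≤ 4 = deg(f)·deg(g), as expected for curves with no common component (the affine F_7-count falls short of the bound because intersections may lie at infinity, over extension fields, or carry multiplicity).


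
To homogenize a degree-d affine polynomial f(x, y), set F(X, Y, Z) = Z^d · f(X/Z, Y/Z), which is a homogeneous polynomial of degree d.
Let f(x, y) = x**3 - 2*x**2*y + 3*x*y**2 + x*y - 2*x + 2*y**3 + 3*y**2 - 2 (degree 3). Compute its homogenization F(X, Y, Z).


F(X, Y, Z) = X**3 - 2*X**2*Y + 3*X*Y**2 + X*Y*Z - 2*X*Z**2 + 2*Y**3 + 3*Y**2*Z - 2*Z**3

deg(f) = 3.
Substitute x = X/Z, y = Y/Z into f, then multiply by Z^3.
  monomial 1·x^3·y^0 ↦ 1·X^3·Y^0·Z^0.
  monomial -2·x^2·y^1 ↦ -2·X^2·Y^1·Z^0.
  monomial 3·x^1·y^2 ↦ 3·X^1·Y^2·Z^0.
  monomial 1·x^1·y^1 ↦ 1·X^1·Y^1·Z^1.
  monomial -2·x^1·y^0 ↦ -2·X^1·Y^0·Z^2.
  monomial 2·x^0·y^3 ↦ 2·X^0·Y^3·Z^0.
  monomial 3·x^0·y^2 ↦ 3·X^0·Y^2·Z^1.
  monomial -2·x^0·y^0 ↦ -2·X^0·Y^0·Z^3.
Collecting: F(X, Y, Z) = X**3 - 2*X**2*Y + 3*X*Y**2 + X*Y*Z - 2*X*Z**2 + 2*Y**3 + 3*Y**2*Z - 2*Z**3.


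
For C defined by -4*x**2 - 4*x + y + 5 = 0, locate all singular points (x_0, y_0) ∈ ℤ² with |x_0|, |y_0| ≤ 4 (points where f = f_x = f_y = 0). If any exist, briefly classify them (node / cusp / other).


No singular points in the scanned grid; C is smooth there.

Compute partial derivatives:
  f_x = -8*x - 4.
  f_y = 1.
f_y = 1 is a nonzero constant, so f_y never vanishes: no point (x, y) can satisfy f = f_x = f_y = 0. In particular no (x, y) ∈ {−4, ..., 4}² is singular; the curve is smooth.


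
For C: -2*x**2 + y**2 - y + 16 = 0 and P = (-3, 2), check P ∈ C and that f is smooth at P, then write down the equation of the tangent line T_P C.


Tangent line at P: 12*x + 3*y + 30 = 0.

Step 1: f(-3, 2) = 0, so P lies on C.
Step 2: partial derivatives
  f_x(x, y) = -4*x, f_y(x, y) = 2*y - 1.
  f_x(P) = 12, f_y(P) = 3 (gradient nonzero, so P is smooth).
Step 3: tangent line at P: 12·(x − -3) + 3·(y − 2) = 0.
Expanding: 12*x + 3*y + 30 = 0.


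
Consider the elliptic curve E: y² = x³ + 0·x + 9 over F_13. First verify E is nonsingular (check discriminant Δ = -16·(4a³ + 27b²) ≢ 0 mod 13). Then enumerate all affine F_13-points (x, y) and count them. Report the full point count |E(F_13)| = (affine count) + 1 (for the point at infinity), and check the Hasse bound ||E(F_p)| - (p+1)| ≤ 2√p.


Affine points = {(0, 3), (0, 10), (1, 6), (1, 7), (2, 2), (2, 11), (3, 6), (3, 7), (5, 2), (5, 11), (6, 2), (6, 11), (7, 1), (7, 12), (8, 1), (8, 12), (9, 6), (9, 7), (11, 1), (11, 12)}; affine count = 20; |E(F_13)| = 21.

Discriminant check: Δ ∝ 4a³ + 27b² = 4·0³ + 27·9² = 4·0 + 27·81 ≡ 3 (mod 13). Nonzero ⇒ E is nonsingular.
For each x ∈ F_13, compute rhs = x³ + 0·x + 9 mod 13, then count y ∈ F_13 with y² ≡ rhs.
  x = 0: rhs = 9, matching y values: 3, 10 (2 points).
  x = 1: rhs = 10, matching y values: 6, 7 (2 points).
  x = 2: rhs = 4, matching y values: 2, 11 (2 points).
  x = 3: rhs = 10, matching y values: 6, 7 (2 points).
  x = 4: rhs = 8, matching y values: none (0 points).
  x = 5: rhs = 4, matching y values: 2, 11 (2 points).
  x = 6: rhs = 4, matching y values: 2, 11 (2 points).
  x = 7: rhs = 1, matching y values: 1, 12 (2 points).
  x = 8: rhs = 1, matching y values: 1, 12 (2 points).
  x = 9: rhs = 10, matching y values: 6, 7 (2 points).
  x = 10: rhs = 8, matching y values: none (0 points).
  x = 11: rhs = 1, matching y values: 1, 12 (2 points).
  x = 12: rhs = 8, matching y values: none (0 points).
Total affine count: 20.
Full point count |E(F_13)| = 20 + 1 = 21.
Hasse bound: |21 − (13+1)| = |7| = 7 ≤ 2√13 ≈ 7.2111 ✓.


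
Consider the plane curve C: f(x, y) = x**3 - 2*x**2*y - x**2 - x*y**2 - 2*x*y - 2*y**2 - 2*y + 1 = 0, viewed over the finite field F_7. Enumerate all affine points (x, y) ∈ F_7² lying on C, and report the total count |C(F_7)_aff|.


Affine F_7-points: {(4, 0), (5, 4), (6, 6)}; count = 3.

For each of the 49 pairs (x, y) ∈ F_7², evaluate f(x, y) mod 7. Record the zeros.
  x = 0: [0↦1, 1↦4, 2↦3, 3↦5, 4↦3, 5↦4, 6↦1]  zeros at y ∈ ∅
  x = 1: [0↦1, 1↦6, 2↦5, 3↦5, 4↦6, 5↦1, 6↦4]  zeros at y ∈ ∅
  x = 2: [0↦5, 1↦1, 2↦3, 3↦4, 4↦4, 5↦3, 6↦1]  zeros at y ∈ ∅
  x = 3: [0↦5, 1↦2, 2↦3, 3↦1, 4↦3, 5↦2, 6↦5]  zeros at y ∈ ∅
  x = 4: [0↦0, 1↦1, 2↦4, 3↦2, 4↦2, 5↦4, 6↦1]  zeros at y ∈ {0}
  x = 5: [0↦3, 1↦4, 2↦5, 3↦6, 4↦0, 5↦1, 6↦2]  zeros at y ∈ {4}
  x = 6: [0↦6, 1↦3, 2↦5, 3↦5, 4↦3, 5↦6, 6↦0]  zeros at y ∈ {6}
Collecting zeros: affine points = {(4, 0), (5, 4), (6, 6)}.
Total count |C(F_7)_aff| = 3.


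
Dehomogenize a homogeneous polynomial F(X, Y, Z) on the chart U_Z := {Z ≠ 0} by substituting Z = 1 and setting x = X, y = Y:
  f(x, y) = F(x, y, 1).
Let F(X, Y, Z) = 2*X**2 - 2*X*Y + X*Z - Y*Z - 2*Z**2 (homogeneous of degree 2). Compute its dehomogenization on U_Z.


f(x, y) = 2*x**2 - 2*x*y + x - y - 2

On U_Z we set Z = 1. Each monomial c·X^i·Y^j·Z^k in F becomes c·x^i·y^j·1^k = c·x^i·y^j.
Substituting Z = 1: F(X, Y, 1) = 2*x**2 - 2*x*y + x - y - 2.
Note: deg(f) ≤ deg(F) = 2; strict inequality happens when F is divisible by Z (lost terms).


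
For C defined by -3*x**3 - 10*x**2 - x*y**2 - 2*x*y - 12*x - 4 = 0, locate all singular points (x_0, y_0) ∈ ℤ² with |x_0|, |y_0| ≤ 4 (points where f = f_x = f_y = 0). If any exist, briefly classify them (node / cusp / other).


Singular points: {(-1, -1)}; classification: node.

Compute partial derivatives:
  f_x = -9*x**2 - 20*x - y**2 - 2*y - 12.
  f_y = -2*x*y - 2*x.
Scan x_0 ∈ {−4, ..., 4}. For each x_0, f_y(x_0, y) is a polynomial in y; find its integer roots y ∈ {−4, ..., 4}, then test f_x and f at those candidates.
  x = -4: f_y(-4, y) = 8*y + 8; vanishes at y ∈ {-1}. (-4, -1): f_x = -75 ≠ 0.
  x = -3: f_y(-3, y) = 6*y + 6; vanishes at y ∈ {-1}. (-3, -1): f_x = -32 ≠ 0.
  x = -2: f_y(-2, y) = 4*y + 4; vanishes at y ∈ {-1}. (-2, -1): f_x = -7 ≠ 0.
  x = -1: f_y(-1, y) = 2*y + 2; vanishes at y ∈ {-1}. (-1, -1): f_x = 0, f = 0 — SINGULAR.
  x = 0: f_y(0, y) = 0; vanishes at y ∈ {-4, -3, -2, -1, 0, 1, 2, 3, 4}. (0, -4): f_x = -20 ≠ 0; (0, -3): f_x = -15 ≠ 0; (0, -2): f_x = -12 ≠ 0; (0, -1): f_x = -11 ≠ 0; (0, 0): f_x = -12 ≠ 0; (0, 1): f_x = -15 ≠ 0; (0, 2): f_x = -20 ≠ 0; (0, 3): f_x = -27 ≠ 0; (0, 4): f_x = -36 ≠ 0.
  x = 1: f_y(1, y) = -2*y - 2; vanishes at y ∈ {-1}. (1, -1): f_x = -40 ≠ 0.
  x = 2: f_y(2, y) = -4*y - 4; vanishes at y ∈ {-1}. (2, -1): f_x = -87 ≠ 0.
  x = 3: f_y(3, y) = -6*y - 6; vanishes at y ∈ {-1}. (3, -1): f_x = -152 ≠ 0.
  x = 4: f_y(4, y) = -8*y - 8; vanishes at y ∈ {-1}. (4, -1): f_x = -235 ≠ 0.
Only singular point on the grid: (-1, -1).
Classify: substitute x = -1 + u, y = -1 + v and expand: f = -3*u**3 - u**2 - u*v**2 + v**2.
No constant or linear terms (consistent with a singular point). Quadratic part: -u**2 + v**2. Cubic part: -3*u**3 - u*v**2.
The quadratic part v**2 - u**2 = (v − u)(v + u) splits into two distinct linear factors, so there are two distinct tangent lines y − -1 = ±(x − -1) — this is a node (ordinary double point).
Classification: node.


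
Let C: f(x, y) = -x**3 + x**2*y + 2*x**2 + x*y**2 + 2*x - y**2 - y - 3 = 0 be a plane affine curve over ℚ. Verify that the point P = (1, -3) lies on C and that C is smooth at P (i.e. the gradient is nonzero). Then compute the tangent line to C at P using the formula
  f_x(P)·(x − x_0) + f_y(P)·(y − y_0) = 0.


Tangent line at P: 6*x - 6 = 0.

Step 1: f(1, -3) = 0, so P lies on C.
Step 2: partial derivatives
  f_x(x, y) = -3*x**2 + 2*x*y + 4*x + y**2 + 2, f_y(x, y) = x**2 + 2*x*y - 2*y - 1.
  f_x(P) = 6, f_y(P) = 0 (gradient nonzero, so P is smooth).
Step 3: tangent line at P: 6·(x − 1) + 0·(y − -3) = 0.
Expanding: 6*x - 6 = 0.


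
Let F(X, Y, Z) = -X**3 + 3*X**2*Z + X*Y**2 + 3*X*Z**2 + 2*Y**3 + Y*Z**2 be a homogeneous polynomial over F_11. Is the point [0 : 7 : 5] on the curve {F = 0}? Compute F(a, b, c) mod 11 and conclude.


F(0,7,5) ≡ 3 (mod 11); P is NOT on the curve.

Evaluate F(0, 7, 5) term-by-term (mod 11).
  -X**3 ↦ -1·0·1·1 = 0
  3*X**2*Z ↦ 3·0·1·5 = 0
  X*Y**2 ↦ 1·0·49·1 = 0
  3*X*Z**2 ↦ 3·0·1·25 = 0
  2*Y**3 ↦ 2·1·343·1 = 686
  Y*Z**2 ↦ 1·1·7·25 = 175
Sum: F(0, 7, 5) = (0) + (0) + (0) + (0) + (686) + (175) = 861.
Reducing mod 11: 861 ≡ 3 (mod 11).
Since F(a, b, c) ≡ 3 ≠ 0 (mod 11), P does NOT lie on the curve.


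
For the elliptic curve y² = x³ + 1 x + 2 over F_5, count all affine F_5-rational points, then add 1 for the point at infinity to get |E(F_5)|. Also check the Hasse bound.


Affine points = {(1, 2), (1, 3), (4, 0)}; affine count = 3; |E(F_5)| = 4.

Discriminant check: Δ ∝ 4a³ + 27b² = 4·1³ + 27·2² = 4·1 + 27·4 ≡ 2 (mod 5). Nonzero ⇒ E is nonsingular.
For each x ∈ F_5, compute rhs = x³ + 1·x + 2 mod 5, then count y ∈ F_5 with y² ≡ rhs.
  x = 0: rhs = 2, matching y values: none (0 points).
  x = 1: rhs = 4, matching y values: 2, 3 (2 points).
  x = 2: rhs = 2, matching y values: none (0 points).
  x = 3: rhs = 2, matching y values: none (0 points).
  x = 4: rhs = 0, matching y values: 0 (1 points).
Total affine count: 3.
Full point count |E(F_5)| = 3 + 1 = 4.
Hasse bound: |4 − (5+1)| = |-2| = 2 ≤ 2√5 ≈ 4.4721 ✓.


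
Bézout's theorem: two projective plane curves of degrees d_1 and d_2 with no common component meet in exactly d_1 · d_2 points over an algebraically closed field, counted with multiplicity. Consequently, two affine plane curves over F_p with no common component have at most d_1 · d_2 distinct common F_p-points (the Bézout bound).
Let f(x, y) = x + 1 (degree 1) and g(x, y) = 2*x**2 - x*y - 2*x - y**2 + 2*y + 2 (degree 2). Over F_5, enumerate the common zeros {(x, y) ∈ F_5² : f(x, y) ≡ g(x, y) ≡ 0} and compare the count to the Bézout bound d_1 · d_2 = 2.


Common zeros: ∅; count = 0; Bézout bound = 2.

deg(f) = 1, deg(g) = 2, so Bézout bound = 2.
Scan x ∈ F_5. For each x, list the y ∈ F_5 with f(x, y) ≡ 0 and those with g(x, y) ≡ 0 (mod 5); the common zeros in that column are the intersection.
  x = 0: f ≡ 0 at y ∈ ∅; g ≡ 0 at y ∈ ∅; common: ∅.
  x = 1: f ≡ 0 at y ∈ ∅; g ≡ 0 at y ∈ {2, 4}; common: ∅.
  x = 2: f ≡ 0 at y ∈ ∅; g ≡ 0 at y ∈ {1, 4}; common: ∅.
  x = 3: f ≡ 0 at y ∈ ∅; g ≡ 0 at y ∈ ∅; common: ∅.
  x = 4: f ≡ 0 at y ∈ {0, 1, 2, 3, 4}; g ≡ 0 at y ∈ ∅; common: ∅.
Collecting: common zeros = ∅, so the count is 0.
Comparison with the Bézout bound: 0 ≤ 2 = deg(f)·deg(g), as expected for curves with no common component (the affine F_5-count falls short of the bound because intersections may lie at infinity, over extension fields, or carry multiplicity).


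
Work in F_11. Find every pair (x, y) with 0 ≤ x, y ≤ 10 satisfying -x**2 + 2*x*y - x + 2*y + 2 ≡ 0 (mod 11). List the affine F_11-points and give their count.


Affine F_11-points: {(0, 10), (1, 0), (2, 8), (3, 4), (4, 4), (5, 6), (6, 6), (7, 2), (8, 10), (9, 0)}; count = 10.

For each of the 121 pairs (x, y) ∈ F_11², evaluate f(x, y) mod 11. Record the zeros.
  x = 0: [0↦2, 1↦4, 2↦6, 3↦8, 4↦10, 5↦1, 6↦3, 7↦5, 8↦7, 9↦9, 10↦0]  zeros at y ∈ {10}
  x = 1: [0↦0, 1↦4, 2↦8, 3↦1, 4↦5, 5↦9, 6↦2, 7↦6, 8↦10, 9↦3, 10↦7]  zeros at y ∈ {0}
  x = 2: [0↦7, 1↦2, 2↦8, 3↦3, 4↦9, 5↦4, 6↦10, 7↦5, 8↦0, 9↦6, 10↦1]  zeros at y ∈ {8}
  x = 3: [0↦1, 1↦9, 2↦6, 3↦3, 4↦0, 5↦8, 6↦5, 7↦2, 8↦10, 9↦7, 10↦4]  zeros at y ∈ {4}
  x = 4: [0↦4, 1↦3, 2↦2, 3↦1, 4↦0, 5↦10, 6↦9, 7↦8, 8↦7, 9↦6, 10↦5]  zeros at y ∈ {4}
  x = 5: [0↦5, 1↦6, 2↦7, 3↦8, 4↦9, 5↦10, 6↦0, 7↦1, 8↦2, 9↦3, 10↦4]  zeros at y ∈ {6}
  x = 6: [0↦4, 1↦7, 2↦10, 3↦2, 4↦5, 5↦8, 6↦0, 7↦3, 8↦6, 9↦9, 10↦1]  zeros at y ∈ {6}
  x = 7: [0↦1, 1↦6, 2↦0, 3↦5, 4↦10, 5↦4, 6↦9, 7↦3, 8↦8, 9↦2, 10↦7]  zeros at y ∈ {2}
  x = 8: [0↦7, 1↦3, 2↦10, 3↦6, 4↦2, 5↦9, 6↦5, 7↦1, 8↦8, 9↦4, 10↦0]  zeros at y ∈ {10}
  x = 9: [0↦0, 1↦9, 2↦7, 3↦5, 4↦3, 5↦1, 6↦10, 7↦8, 8↦6, 9↦4, 10↦2]  zeros at y ∈ {0}
  x = 10: [0↦2, 1↦2, 2↦2, 3↦2, 4↦2, 5↦2, 6↦2, 7↦2, 8↦2, 9↦2, 10↦2]  zeros at y ∈ ∅
Collecting zeros: affine points = {(0, 10), (1, 0), (2, 8), (3, 4), (4, 4), (5, 6), (6, 6), (7, 2), (8, 10), (9, 0)}.
Total count |C(F_11)_aff| = 10.


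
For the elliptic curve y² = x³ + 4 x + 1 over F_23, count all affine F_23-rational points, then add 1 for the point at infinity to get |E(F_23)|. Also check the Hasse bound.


Affine points = {(0, 1), (0, 22), (1, 11), (1, 12), (4, 9), (4, 14), (5, 10), (5, 13), (7, 2), (7, 21), (8, 4), (8, 19), (10, 11), (10, 12), (12, 11), (12, 12), (14, 8), (14, 15), (15, 3), (15, 20), (19, 6), (19, 17), (20, 10), (20, 13), (21, 10), (21, 13)}; affine count = 26; |E(F_23)| = 27.

Discriminant check: Δ ∝ 4a³ + 27b² = 4·4³ + 27·1² = 4·64 + 27·1 ≡ 7 (mod 23). Nonzero ⇒ E is nonsingular.
For each x ∈ F_23, compute rhs = x³ + 4·x + 1 mod 23, then count y ∈ F_23 with y² ≡ rhs.
  x = 0: rhs = 1, matching y values: 1, 22 (2 points).
  x = 1: rhs = 6, matching y values: 11, 12 (2 points).
  x = 2: rhs = 17, matching y values: none (0 points).
  x = 3: rhs = 17, matching y values: none (0 points).
  x = 4: rhs = 12, matching y values: 9, 14 (2 points).
  x = 5: rhs = 8, matching y values: 10, 13 (2 points).
  x = 6: rhs = 11, matching y values: none (0 points).
  x = 7: rhs = 4, matching y values: 2, 21 (2 points).
  x = 8: rhs = 16, matching y values: 4, 19 (2 points).
  x = 9: rhs = 7, matching y values: none (0 points).
  x = 10: rhs = 6, matching y values: 11, 12 (2 points).
  x = 11: rhs = 19, matching y values: none (0 points).
  x = 12: rhs = 6, matching y values: 11, 12 (2 points).
  x = 13: rhs = 19, matching y values: none (0 points).
  x = 14: rhs = 18, matching y values: 8, 15 (2 points).
  x = 15: rhs = 9, matching y values: 3, 20 (2 points).
  x = 16: rhs = 21, matching y values: none (0 points).
  x = 17: rhs = 14, matching y values: none (0 points).
  x = 18: rhs = 17, matching y values: none (0 points).
  x = 19: rhs = 13, matching y values: 6, 17 (2 points).
  x = 20: rhs = 8, matching y values: 10, 13 (2 points).
  x = 21: rhs = 8, matching y values: 10, 13 (2 points).
  x = 22: rhs = 19, matching y values: none (0 points).
Total affine count: 26.
Full point count |E(F_23)| = 26 + 1 = 27.
Hasse bound: |27 − (23+1)| = |3| = 3 ≤ 2√23 ≈ 9.5917 ✓.


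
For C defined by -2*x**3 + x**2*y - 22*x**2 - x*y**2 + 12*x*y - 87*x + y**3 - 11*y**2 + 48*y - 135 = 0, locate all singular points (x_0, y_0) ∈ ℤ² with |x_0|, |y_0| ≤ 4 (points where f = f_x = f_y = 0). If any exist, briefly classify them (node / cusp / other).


Singular points: {(-3, 3)}; classification: node.

Compute partial derivatives:
  f_x = -6*x**2 + 2*x*y - 44*x - y**2 + 12*y - 87.
  f_y = x**2 - 2*x*y + 12*x + 3*y**2 - 22*y + 48.
Scan x_0 ∈ {−4, ..., 4}. For each x_0, f_y(x_0, y) is a polynomial in y; find its integer roots y ∈ {−4, ..., 4}, then test f_x and f at those candidates.
  x = -4: f_y(-4, y) = 3*y**2 - 14*y + 16; vanishes at y ∈ {2}. (-4, 2): f_x = -3 ≠ 0.
  x = -3: f_y(-3, y) = 3*y**2 - 16*y + 21; vanishes at y ∈ {3}. (-3, 3): f_x = 0, f = 0 — SINGULAR.
  x = -2: f_y(-2, y) = 3*y**2 - 18*y + 28; no integer root y with |y| ≤ 4.
  x = -1: f_y(-1, y) = 3*y**2 - 20*y + 37; no integer root y with |y| ≤ 4.
  x = 0: f_y(0, y) = 3*y**2 - 22*y + 48; no integer root y with |y| ≤ 4.
  x = 1: f_y(1, y) = 3*y**2 - 24*y + 61; no integer root y with |y| ≤ 4.
  x = 2: f_y(2, y) = 3*y**2 - 26*y + 76; no integer root y with |y| ≤ 4.
  x = 3: f_y(3, y) = 3*y**2 - 28*y + 93; no integer root y with |y| ≤ 4.
  x = 4: f_y(4, y) = 3*y**2 - 30*y + 112; no integer root y with |y| ≤ 4.
Only singular point on the grid: (-3, 3).
Classify: substitute x = -3 + u, y = 3 + v and expand: f = -2*u**3 + u**2*v - u**2 - u*v**2 + v**3 + v**2.
No constant or linear terms (consistent with a singular point). Quadratic part: -u**2 + v**2. Cubic part: -2*u**3 + u**2*v - u*v**2 + v**3.
The quadratic part v**2 - u**2 = (v − u)(v + u) splits into two distinct linear factors, so there are two distinct tangent lines y − 3 = ±(x − -3) — this is a node (ordinary double point).
Classification: node.


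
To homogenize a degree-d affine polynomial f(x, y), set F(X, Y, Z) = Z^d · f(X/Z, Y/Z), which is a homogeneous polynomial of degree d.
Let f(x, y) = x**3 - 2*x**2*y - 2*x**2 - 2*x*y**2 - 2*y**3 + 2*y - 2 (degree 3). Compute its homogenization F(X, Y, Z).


F(X, Y, Z) = X**3 - 2*X**2*Y - 2*X**2*Z - 2*X*Y**2 - 2*Y**3 + 2*Y*Z**2 - 2*Z**3

deg(f) = 3.
Substitute x = X/Z, y = Y/Z into f, then multiply by Z^3.
  monomial 1·x^3·y^0 ↦ 1·X^3·Y^0·Z^0.
  monomial -2·x^2·y^1 ↦ -2·X^2·Y^1·Z^0.
  monomial -2·x^2·y^0 ↦ -2·X^2·Y^0·Z^1.
  monomial -2·x^1·y^2 ↦ -2·X^1·Y^2·Z^0.
  monomial -2·x^0·y^3 ↦ -2·X^0·Y^3·Z^0.
  monomial 2·x^0·y^1 ↦ 2·X^0·Y^1·Z^2.
  monomial -2·x^0·y^0 ↦ -2·X^0·Y^0·Z^3.
Collecting: F(X, Y, Z) = X**3 - 2*X**2*Y - 2*X**2*Z - 2*X*Y**2 - 2*Y**3 + 2*Y*Z**2 - 2*Z**3.


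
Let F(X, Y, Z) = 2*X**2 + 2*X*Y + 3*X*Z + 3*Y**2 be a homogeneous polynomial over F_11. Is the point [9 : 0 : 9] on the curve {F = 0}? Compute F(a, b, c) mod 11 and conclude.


F(9,0,9) ≡ 9 (mod 11); P is NOT on the curve.

Evaluate F(9, 0, 9) term-by-term (mod 11).
  2*X**2 ↦ 2·81·1·1 = 162
  2*X*Y ↦ 2·9·0·1 = 0
  3*X*Z ↦ 3·9·1·9 = 243
  3*Y**2 ↦ 3·1·0·1 = 0
Sum: F(9, 0, 9) = (162) + (0) + (243) + (0) = 405.
Reducing mod 11: 405 ≡ 9 (mod 11).
Since F(a, b, c) ≡ 9 ≠ 0 (mod 11), P does NOT lie on the curve.


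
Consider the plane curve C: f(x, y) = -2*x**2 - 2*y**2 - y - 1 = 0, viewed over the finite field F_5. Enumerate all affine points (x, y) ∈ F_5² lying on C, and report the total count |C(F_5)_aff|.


Affine F_5-points: {(2, 3), (2, 4), (3, 3), (3, 4)}; count = 4.

For each of the 25 pairs (x, y) ∈ F_5², evaluate f(x, y) mod 5. Record the zeros.
  x = 0: [0↦4, 1↦1, 2↦4, 3↦3, 4↦3]  zeros at y ∈ ∅
  x = 1: [0↦2, 1↦4, 2↦2, 3↦1, 4↦1]  zeros at y ∈ ∅
  x = 2: [0↦1, 1↦3, 2↦1, 3↦0, 4↦0]  zeros at y ∈ {3, 4}
  x = 3: [0↦1, 1↦3, 2↦1, 3↦0, 4↦0]  zeros at y ∈ {3, 4}
  x = 4: [0↦2, 1↦4, 2↦2, 3↦1, 4↦1]  zeros at y ∈ ∅
Collecting zeros: affine points = {(2, 3), (2, 4), (3, 3), (3, 4)}.
Total count |C(F_5)_aff| = 4.


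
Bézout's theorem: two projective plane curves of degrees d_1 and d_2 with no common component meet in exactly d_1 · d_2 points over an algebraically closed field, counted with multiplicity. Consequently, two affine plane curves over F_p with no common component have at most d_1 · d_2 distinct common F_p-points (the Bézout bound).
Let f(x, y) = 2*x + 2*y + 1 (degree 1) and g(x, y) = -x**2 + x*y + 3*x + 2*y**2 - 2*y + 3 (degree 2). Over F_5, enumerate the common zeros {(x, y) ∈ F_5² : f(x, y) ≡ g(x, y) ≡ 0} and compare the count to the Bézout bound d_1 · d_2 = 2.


Common zeros: {(2, 0)}; count = 1; Bézout bound = 2.

deg(f) = 1, deg(g) = 2, so Bézout bound = 2.
Scan x ∈ F_5. For each x, list the y ∈ F_5 with f(x, y) ≡ 0 and those with g(x, y) ≡ 0 (mod 5); the common zeros in that column are the intersection.
  x = 0: f ≡ 0 at y ∈ {2}; g ≡ 0 at y ∈ {3}; common: ∅.
  x = 1: f ≡ 0 at y ∈ {1}; g ≡ 0 at y ∈ {0, 3}; common: ∅.
  x = 2: f ≡ 0 at y ∈ {0}; g ≡ 0 at y ∈ {0}; common: {0}.
  x = 3: f ≡ 0 at y ∈ {4}; g ≡ 0 at y ∈ ∅; common: ∅.
  x = 4: f ≡ 0 at y ∈ {3}; g ≡ 0 at y ∈ ∅; common: ∅.
Collecting: common zeros = {(2, 0)}, so the count is 1.
Comparison with the Bézout bound: 1 ≤ 2 = deg(f)·deg(g), as expected for curves with no common component (the affine F_5-count falls short of the bound because intersections may lie at infinity, over extension fields, or carry multiplicity).


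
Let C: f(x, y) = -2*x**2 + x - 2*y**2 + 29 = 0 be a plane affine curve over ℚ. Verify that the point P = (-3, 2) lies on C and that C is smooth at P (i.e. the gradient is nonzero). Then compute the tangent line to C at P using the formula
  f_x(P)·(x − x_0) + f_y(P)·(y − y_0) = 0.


Tangent line at P: 13*x - 8*y + 55 = 0.

Step 1: f(-3, 2) = 0, so P lies on C.
Step 2: partial derivatives
  f_x(x, y) = 1 - 4*x, f_y(x, y) = -4*y.
  f_x(P) = 13, f_y(P) = -8 (gradient nonzero, so P is smooth).
Step 3: tangent line at P: 13·(x − -3) + -8·(y − 2) = 0.
Expanding: 13*x - 8*y + 55 = 0.


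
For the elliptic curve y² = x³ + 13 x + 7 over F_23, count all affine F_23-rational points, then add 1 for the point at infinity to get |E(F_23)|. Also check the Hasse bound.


Affine points = {(2, 8), (2, 15), (3, 2), (3, 21), (4, 10), (4, 13), (5, 6), (5, 17), (6, 5), (6, 18), (7, 2), (7, 21), (8, 5), (8, 18), (9, 5), (9, 18), (11, 3), (11, 20), (13, 2), (13, 21), (14, 9), (14, 14), (15, 9), (15, 14), (17, 9), (17, 14), (18, 1), (18, 22), (19, 11), (19, 12), (22, 4), (22, 19)}; affine count = 32; |E(F_23)| = 33.

Discriminant check: Δ ∝ 4a³ + 27b² = 4·13³ + 27·7² = 4·2197 + 27·49 ≡ 14 (mod 23). Nonzero ⇒ E is nonsingular.
For each x ∈ F_23, compute rhs = x³ + 13·x + 7 mod 23, then count y ∈ F_23 with y² ≡ rhs.
  x = 0: rhs = 7, matching y values: none (0 points).
  x = 1: rhs = 21, matching y values: none (0 points).
  x = 2: rhs = 18, matching y values: 8, 15 (2 points).
  x = 3: rhs = 4, matching y values: 2, 21 (2 points).
  x = 4: rhs = 8, matching y values: 10, 13 (2 points).
  x = 5: rhs = 13, matching y values: 6, 17 (2 points).
  x = 6: rhs = 2, matching y values: 5, 18 (2 points).
  x = 7: rhs = 4, matching y values: 2, 21 (2 points).
  x = 8: rhs = 2, matching y values: 5, 18 (2 points).
  x = 9: rhs = 2, matching y values: 5, 18 (2 points).
  x = 10: rhs = 10, matching y values: none (0 points).
  x = 11: rhs = 9, matching y values: 3, 20 (2 points).
  x = 12: rhs = 5, matching y values: none (0 points).
  x = 13: rhs = 4, matching y values: 2, 21 (2 points).
  x = 14: rhs = 12, matching y values: 9, 14 (2 points).
  x = 15: rhs = 12, matching y values: 9, 14 (2 points).
  x = 16: rhs = 10, matching y values: none (0 points).
  x = 17: rhs = 12, matching y values: 9, 14 (2 points).
  x = 18: rhs = 1, matching y values: 1, 22 (2 points).
  x = 19: rhs = 6, matching y values: 11, 12 (2 points).
  x = 20: rhs = 10, matching y values: none (0 points).
  x = 21: rhs = 19, matching y values: none (0 points).
  x = 22: rhs = 16, matching y values: 4, 19 (2 points).
Total affine count: 32.
Full point count |E(F_23)| = 32 + 1 = 33.
Hasse bound: |33 − (23+1)| = |9| = 9 ≤ 2√23 ≈ 9.5917 ✓.


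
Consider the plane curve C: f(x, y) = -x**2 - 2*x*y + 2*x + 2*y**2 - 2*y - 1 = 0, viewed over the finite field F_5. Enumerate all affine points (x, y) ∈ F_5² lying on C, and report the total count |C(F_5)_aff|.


Affine F_5-points: {(1, 0), (1, 2), (2, 1), (2, 2), (3, 1), (3, 3)}; count = 6.

For each of the 25 pairs (x, y) ∈ F_5², evaluate f(x, y) mod 5. Record the zeros.
  x = 0: [0↦4, 1↦4, 2↦3, 3↦1, 4↦3]  zeros at y ∈ ∅
  x = 1: [0↦0, 1↦3, 2↦0, 3↦1, 4↦1]  zeros at y ∈ {0, 2}
  x = 2: [0↦4, 1↦0, 2↦0, 3↦4, 4↦2]  zeros at y ∈ {1, 2}
  x = 3: [0↦1, 1↦0, 2↦3, 3↦0, 4↦1]  zeros at y ∈ {1, 3}
  x = 4: [0↦1, 1↦3, 2↦4, 3↦4, 4↦3]  zeros at y ∈ ∅
Collecting zeros: affine points = {(1, 0), (1, 2), (2, 1), (2, 2), (3, 1), (3, 3)}.
Total count |C(F_5)_aff| = 6.


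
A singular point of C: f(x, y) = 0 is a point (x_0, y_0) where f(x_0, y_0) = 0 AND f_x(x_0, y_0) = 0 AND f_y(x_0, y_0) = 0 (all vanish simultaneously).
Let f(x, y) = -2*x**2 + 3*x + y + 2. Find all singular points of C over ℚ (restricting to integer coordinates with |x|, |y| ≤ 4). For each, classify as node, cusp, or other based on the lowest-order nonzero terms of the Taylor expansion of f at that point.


No singular points in the scanned grid; C is smooth there.

Compute partial derivatives:
  f_x = 3 - 4*x.
  f_y = 1.
f_y = 1 is a nonzero constant, so f_y never vanishes: no point (x, y) can satisfy f = f_x = f_y = 0. In particular no (x, y) ∈ {−4, ..., 4}² is singular; the curve is smooth.


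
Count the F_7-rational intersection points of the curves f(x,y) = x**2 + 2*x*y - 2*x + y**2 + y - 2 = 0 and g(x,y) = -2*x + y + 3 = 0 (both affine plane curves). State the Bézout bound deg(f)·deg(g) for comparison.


Common zeros: ∅; count = 0; Bézout bound = 2.

deg(f) = 2, deg(g) = 1, so Bézout bound = 2.
Scan x ∈ F_7. For each x, list the y ∈ F_7 with f(x, y) ≡ 0 and those with g(x, y) ≡ 0 (mod 7); the common zeros in that column are the intersection.
  x = 0: f ≡ 0 at y ∈ {1, 5}; g ≡ 0 at y ∈ {4}; common: ∅.
  x = 1: f ≡ 0 at y ∈ {2}; g ≡ 0 at y ∈ {6}; common: ∅.
  x = 2: f ≡ 0 at y ∈ ∅; g ≡ 0 at y ∈ {1}; common: ∅.
  x = 3: f ≡ 0 at y ∈ ∅; g ≡ 0 at y ∈ {3}; common: ∅.
  x = 4: f ≡ 0 at y ∈ {2, 3}; g ≡ 0 at y ∈ {5}; common: ∅.
  x = 5: f ≡ 0 at y ∈ ∅; g ≡ 0 at y ∈ {0}; common: ∅.
  x = 6: f ≡ 0 at y ∈ {3, 5}; g ≡ 0 at y ∈ {2}; common: ∅.
Collecting: common zeros = ∅, so the count is 0.
Comparison with the Bézout bound: 0 ≤ 2 = deg(f)·deg(g), as expected for curves with no common component (the affine F_7-count falls short of the bound because intersections may lie at infinity, over extension fields, or carry multiplicity).


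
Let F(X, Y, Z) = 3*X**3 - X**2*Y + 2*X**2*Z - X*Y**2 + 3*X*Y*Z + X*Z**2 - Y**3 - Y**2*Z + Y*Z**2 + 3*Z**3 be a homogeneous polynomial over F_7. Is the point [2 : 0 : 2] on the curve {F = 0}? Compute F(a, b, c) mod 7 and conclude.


F(2,0,2) ≡ 2 (mod 7); P is NOT on the curve.

Evaluate F(2, 0, 2) term-by-term (mod 7).
  3*X**3 ↦ 3·8·1·1 = 24
  -X**2*Y ↦ -1·4·0·1 = 0
  2*X**2*Z ↦ 2·4·1·2 = 16
  -X*Y**2 ↦ -1·2·0·1 = 0
  3*X*Y*Z ↦ 3·2·0·2 = 0
  X*Z**2 ↦ 1·2·1·4 = 8
  -Y**3 ↦ -1·1·0·1 = 0
  -Y**2*Z ↦ -1·1·0·2 = 0
  Y*Z**2 ↦ 1·1·0·4 = 0
  3*Z**3 ↦ 3·1·1·8 = 24
Sum: F(2, 0, 2) = (24) + (0) + (16) + (0) + (0) + (8) + (0) + (0) + (0) + (24) = 72.
Reducing mod 7: 72 ≡ 2 (mod 7).
Since F(a, b, c) ≡ 2 ≠ 0 (mod 7), P does NOT lie on the curve.


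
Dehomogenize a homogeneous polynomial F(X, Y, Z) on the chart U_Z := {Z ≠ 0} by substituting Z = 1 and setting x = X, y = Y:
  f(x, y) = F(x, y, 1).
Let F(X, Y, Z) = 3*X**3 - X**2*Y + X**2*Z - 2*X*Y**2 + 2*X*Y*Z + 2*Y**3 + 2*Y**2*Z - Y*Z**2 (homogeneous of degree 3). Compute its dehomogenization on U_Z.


f(x, y) = 3*x**3 - x**2*y + x**2 - 2*x*y**2 + 2*x*y + 2*y**3 + 2*y**2 - y

On U_Z we set Z = 1. Each monomial c·X^i·Y^j·Z^k in F becomes c·x^i·y^j·1^k = c·x^i·y^j.
Substituting Z = 1: F(X, Y, 1) = 3*x**3 - x**2*y + x**2 - 2*x*y**2 + 2*x*y + 2*y**3 + 2*y**2 - y.
Note: deg(f) ≤ deg(F) = 3; strict inequality happens when F is divisible by Z (lost terms).


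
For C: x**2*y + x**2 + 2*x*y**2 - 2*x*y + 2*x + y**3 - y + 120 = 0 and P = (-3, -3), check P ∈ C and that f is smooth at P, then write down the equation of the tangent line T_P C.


Tangent line at P: 38*x + 77*y + 345 = 0.

Step 1: f(-3, -3) = 0, so P lies on C.
Step 2: partial derivatives
  f_x(x, y) = 2*x*y + 2*x + 2*y**2 - 2*y + 2, f_y(x, y) = x**2 + 4*x*y - 2*x + 3*y**2 - 1.
  f_x(P) = 38, f_y(P) = 77 (gradient nonzero, so P is smooth).
Step 3: tangent line at P: 38·(x − -3) + 77·(y − -3) = 0.
Expanding: 38*x + 77*y + 345 = 0.


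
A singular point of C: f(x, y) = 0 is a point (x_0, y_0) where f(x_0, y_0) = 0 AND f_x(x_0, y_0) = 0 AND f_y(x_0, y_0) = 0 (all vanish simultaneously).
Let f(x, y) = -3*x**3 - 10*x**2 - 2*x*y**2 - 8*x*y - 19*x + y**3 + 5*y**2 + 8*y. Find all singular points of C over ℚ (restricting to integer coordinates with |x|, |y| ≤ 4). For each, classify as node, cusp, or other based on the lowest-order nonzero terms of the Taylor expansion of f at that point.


Singular points: {(-1, -2)}; classification: node.

Compute partial derivatives:
  f_x = -9*x**2 - 20*x - 2*y**2 - 8*y - 19.
  f_y = -4*x*y - 8*x + 3*y**2 + 10*y + 8.
Scan x_0 ∈ {−4, ..., 4}. For each x_0, f_y(x_0, y) is a polynomial in y; find its integer roots y ∈ {−4, ..., 4}, then test f_x and f at those candidates.
  x = -4: f_y(-4, y) = 3*y**2 + 26*y + 40; vanishes at y ∈ {-2}. (-4, -2): f_x = -75 ≠ 0.
  x = -3: f_y(-3, y) = 3*y**2 + 22*y + 32; vanishes at y ∈ {-2}. (-3, -2): f_x = -32 ≠ 0.
  x = -2: f_y(-2, y) = 3*y**2 + 18*y + 24; vanishes at y ∈ {-4, -2}. (-2, -4): f_x = -15 ≠ 0; (-2, -2): f_x = -7 ≠ 0.
  x = -1: f_y(-1, y) = 3*y**2 + 14*y + 16; vanishes at y ∈ {-2}. (-1, -2): f_x = 0, f = 0 — SINGULAR.
  x = 0: f_y(0, y) = 3*y**2 + 10*y + 8; vanishes at y ∈ {-2}. (0, -2): f_x = -11 ≠ 0.
  x = 1: f_y(1, y) = 3*y**2 + 6*y; vanishes at y ∈ {-2, 0}. (1, -2): f_x = -40 ≠ 0; (1, 0): f_x = -48 ≠ 0.
  x = 2: f_y(2, y) = 3*y**2 + 2*y - 8; vanishes at y ∈ {-2}. (2, -2): f_x = -87 ≠ 0.
  x = 3: f_y(3, y) = 3*y**2 - 2*y - 16; vanishes at y ∈ {-2}. (3, -2): f_x = -152 ≠ 0.
  x = 4: f_y(4, y) = 3*y**2 - 6*y - 24; vanishes at y ∈ {-2, 4}. (4, -2): f_x = -235 ≠ 0; (4, 4): f_x = -307 ≠ 0.
Only singular point on the grid: (-1, -2).
Classify: substitute x = -1 + u, y = -2 + v and expand: f = -3*u**3 - u**2 - 2*u*v**2 + v**3 + v**2.
No constant or linear terms (consistent with a singular point). Quadratic part: -u**2 + v**2. Cubic part: -3*u**3 - 2*u*v**2 + v**3.
The quadratic part v**2 - u**2 = (v − u)(v + u) splits into two distinct linear factors, so there are two distinct tangent lines y − -2 = ±(x − -1) — this is a node (ordinary double point).
Classification: node.


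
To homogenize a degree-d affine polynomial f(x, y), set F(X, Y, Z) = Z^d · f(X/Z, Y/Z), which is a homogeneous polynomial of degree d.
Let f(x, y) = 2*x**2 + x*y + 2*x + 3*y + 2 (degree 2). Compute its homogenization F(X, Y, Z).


F(X, Y, Z) = 2*X**2 + X*Y + 2*X*Z + 3*Y*Z + 2*Z**2

deg(f) = 2.
Substitute x = X/Z, y = Y/Z into f, then multiply by Z^2.
  monomial 2·x^2·y^0 ↦ 2·X^2·Y^0·Z^0.
  monomial 1·x^1·y^1 ↦ 1·X^1·Y^1·Z^0.
  monomial 2·x^1·y^0 ↦ 2·X^1·Y^0·Z^1.
  monomial 3·x^0·y^1 ↦ 3·X^0·Y^1·Z^1.
  monomial 2·x^0·y^0 ↦ 2·X^0·Y^0·Z^2.
Collecting: F(X, Y, Z) = 2*X**2 + X*Y + 2*X*Z + 3*Y*Z + 2*Z**2.


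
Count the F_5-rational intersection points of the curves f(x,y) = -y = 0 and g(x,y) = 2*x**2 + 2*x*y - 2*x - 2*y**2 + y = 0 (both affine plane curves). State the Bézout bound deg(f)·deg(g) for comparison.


Common zeros: {(0, 0), (1, 0)}; count = 2; Bézout bound = 2.

deg(f) = 1, deg(g) = 2, so Bézout bound = 2.
Scan x ∈ F_5. For each x, list the y ∈ F_5 with f(x, y) ≡ 0 and those with g(x, y) ≡ 0 (mod 5); the common zeros in that column are the intersection.
  x = 0: f ≡ 0 at y ∈ {0}; g ≡ 0 at y ∈ {0, 3}; common: {0}.
  x = 1: f ≡ 0 at y ∈ {0}; g ≡ 0 at y ∈ {0, 4}; common: {0}.
  x = 2: f ≡ 0 at y ∈ {0}; g ≡ 0 at y ∈ ∅; common: ∅.
  x = 3: f ≡ 0 at y ∈ {0}; g ≡ 0 at y ∈ {3}; common: ∅.
  x = 4: f ≡ 0 at y ∈ {0}; g ≡ 0 at y ∈ ∅; common: ∅.
Collecting: common zeros = {(0, 0), (1, 0)}, so the count is 2.
Comparison with the Bézout bound: 2 ≤ 2 = deg(f)·deg(g), as expected for curves with no common component (the bound is attained).


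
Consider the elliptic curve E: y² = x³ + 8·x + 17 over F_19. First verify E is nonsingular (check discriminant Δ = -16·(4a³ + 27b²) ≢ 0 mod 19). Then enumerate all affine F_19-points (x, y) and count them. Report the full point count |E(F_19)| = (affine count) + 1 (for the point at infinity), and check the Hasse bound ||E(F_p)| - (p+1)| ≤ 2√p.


Affine points = {(0, 6), (0, 13), (1, 8), (1, 11), (3, 7), (3, 12), (5, 7), (5, 12), (7, 6), (7, 13), (8, 2), (8, 17), (9, 1), (9, 18), (11, 7), (11, 12), (12, 6), (12, 13), (13, 0), (14, 2), (14, 17), (15, 4), (15, 15), (16, 2), (16, 17)}; affine count = 25; |E(F_19)| = 26.

Discriminant check: Δ ∝ 4a³ + 27b² = 4·8³ + 27·17² = 4·512 + 27·289 ≡ 9 (mod 19). Nonzero ⇒ E is nonsingular.
For each x ∈ F_19, compute rhs = x³ + 8·x + 17 mod 19, then count y ∈ F_19 with y² ≡ rhs.
  x = 0: rhs = 17, matching y values: 6, 13 (2 points).
  x = 1: rhs = 7, matching y values: 8, 11 (2 points).
  x = 2: rhs = 3, matching y values: none (0 points).
  x = 3: rhs = 11, matching y values: 7, 12 (2 points).
  x = 4: rhs = 18, matching y values: none (0 points).
  x = 5: rhs = 11, matching y values: 7, 12 (2 points).
  x = 6: rhs = 15, matching y values: none (0 points).
  x = 7: rhs = 17, matching y values: 6, 13 (2 points).
  x = 8: rhs = 4, matching y values: 2, 17 (2 points).
  x = 9: rhs = 1, matching y values: 1, 18 (2 points).
  x = 10: rhs = 14, matching y values: none (0 points).
  x = 11: rhs = 11, matching y values: 7, 12 (2 points).
  x = 12: rhs = 17, matching y values: 6, 13 (2 points).
  x = 13: rhs = 0, matching y values: 0 (1 points).
  x = 14: rhs = 4, matching y values: 2, 17 (2 points).
  x = 15: rhs = 16, matching y values: 4, 15 (2 points).
  x = 16: rhs = 4, matching y values: 2, 17 (2 points).
  x = 17: rhs = 12, matching y values: none (0 points).
  x = 18: rhs = 8, matching y values: none (0 points).
Total affine count: 25.
Full point count |E(F_19)| = 25 + 1 = 26.
Hasse bound: |26 − (19+1)| = |6| = 6 ≤ 2√19 ≈ 8.7178 ✓.


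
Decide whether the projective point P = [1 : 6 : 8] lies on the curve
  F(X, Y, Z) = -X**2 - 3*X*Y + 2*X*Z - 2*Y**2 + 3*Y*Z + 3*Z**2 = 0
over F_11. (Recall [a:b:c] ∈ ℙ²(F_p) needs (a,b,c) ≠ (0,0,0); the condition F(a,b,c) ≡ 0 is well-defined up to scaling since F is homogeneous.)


F(1,6,8) ≡ 8 (mod 11); P is NOT on the curve.

Evaluate F(1, 6, 8) term-by-term (mod 11).
  -X**2 ↦ -1·1·1·1 = -1
  -3*X*Y ↦ -3·1·6·1 = -18
  2*X*Z ↦ 2·1·1·8 = 16
  -2*Y**2 ↦ -2·1·36·1 = -72
  3*Y*Z ↦ 3·1·6·8 = 144
  3*Z**2 ↦ 3·1·1·64 = 192
Sum: F(1, 6, 8) = (-1) + (-18) + (16) + (-72) + (144) + (192) = 261.
Reducing mod 11: 261 ≡ 8 (mod 11).
Since F(a, b, c) ≡ 8 ≠ 0 (mod 11), P does NOT lie on the curve.


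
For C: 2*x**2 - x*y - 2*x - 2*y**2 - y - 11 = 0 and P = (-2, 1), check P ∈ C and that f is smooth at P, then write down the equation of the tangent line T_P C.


Tangent line at P: -11*x - 3*y - 19 = 0.

Step 1: f(-2, 1) = 0, so P lies on C.
Step 2: partial derivatives
  f_x(x, y) = 4*x - y - 2, f_y(x, y) = -x - 4*y - 1.
  f_x(P) = -11, f_y(P) = -3 (gradient nonzero, so P is smooth).
Step 3: tangent line at P: -11·(x − -2) + -3·(y − 1) = 0.
Expanding: -11*x - 3*y - 19 = 0.


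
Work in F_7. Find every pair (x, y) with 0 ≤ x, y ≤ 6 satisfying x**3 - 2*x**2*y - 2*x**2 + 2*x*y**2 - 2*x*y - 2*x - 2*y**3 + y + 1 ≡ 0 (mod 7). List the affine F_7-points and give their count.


Affine F_7-points: {(0, 1), (1, 5), (2, 6), (3, 6), (5, 2), (6, 0)}; count = 6.

For each of the 49 pairs (x, y) ∈ F_7², evaluate f(x, y) mod 7. Record the zeros.
  x = 0: [0↦1, 1↦0, 2↦1, 3↦6, 4↦3, 5↦1, 6↦2]  zeros at y ∈ {1}
  x = 1: [0↦5, 1↦2, 2↦5, 3↦2, 4↦2, 5↦0, 6↦5]  zeros at y ∈ {5}
  x = 2: [0↦4, 1↦2, 2↦3, 3↦2, 4↦1, 5↦2, 6↦0]  zeros at y ∈ {6}
  x = 3: [0↦4, 1↦6, 2↦1, 3↦5, 4↦6, 5↦6, 6↦0]  zeros at y ∈ {6}
  x = 4: [0↦4, 1↦6, 2↦5, 3↦3, 4↦2, 5↦4, 6↦4]  zeros at y ∈ ∅
  x = 5: [0↦3, 1↦1, 2↦0, 3↦2, 4↦2, 5↦2, 6↦4]  zeros at y ∈ {2}
  x = 6: [0↦0, 1↦4, 2↦6, 3↦1, 4↦5, 5↦6, 6↦6]  zeros at y ∈ {0}
Collecting zeros: affine points = {(0, 1), (1, 5), (2, 6), (3, 6), (5, 2), (6, 0)}.
Total count |C(F_7)_aff| = 6.
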